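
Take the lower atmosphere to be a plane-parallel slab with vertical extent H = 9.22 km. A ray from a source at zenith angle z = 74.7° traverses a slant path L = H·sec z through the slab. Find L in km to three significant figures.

sec z = 1/cos 74.7° = 3.7897.
L = 9.22 × 3.7897 = 34.941 km.

34.9 km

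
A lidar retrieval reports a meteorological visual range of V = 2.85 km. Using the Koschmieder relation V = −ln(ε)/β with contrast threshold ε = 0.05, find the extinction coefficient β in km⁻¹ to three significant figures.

β = −ln(0.05) / V = 2.996 / 2.85 = 1.0511 km⁻¹.

1.05 km⁻¹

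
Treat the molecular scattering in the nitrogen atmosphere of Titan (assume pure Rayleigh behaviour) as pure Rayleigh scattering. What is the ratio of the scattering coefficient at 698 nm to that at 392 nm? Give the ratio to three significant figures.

0.0995

Rayleigh scattering ∝ λ⁻⁴, so the ratio of coefficients is the inverse fourth power of the wavelength ratio.
σ(698)/σ(392) = (392/698)⁴ = (0.5616)⁴ = 0.09948.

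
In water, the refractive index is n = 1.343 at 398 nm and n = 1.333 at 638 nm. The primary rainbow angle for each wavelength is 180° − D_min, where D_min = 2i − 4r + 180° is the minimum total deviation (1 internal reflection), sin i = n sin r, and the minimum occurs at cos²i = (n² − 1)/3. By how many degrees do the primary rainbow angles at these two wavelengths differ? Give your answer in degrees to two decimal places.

At 398 nm (n = 1.343): cos²i = 0.26788 → i = 58.830°, r = 39.577°, D_min = 139.354°, rainbow angle = 40.646°.
At 638 nm (n = 1.333): cos²i = 0.25896 → i = 59.410°, r = 40.225°, D_min = 137.922°, rainbow angle = 42.078°.
Angular width = |40.646° − 42.078°| = 1.432°.

1.43°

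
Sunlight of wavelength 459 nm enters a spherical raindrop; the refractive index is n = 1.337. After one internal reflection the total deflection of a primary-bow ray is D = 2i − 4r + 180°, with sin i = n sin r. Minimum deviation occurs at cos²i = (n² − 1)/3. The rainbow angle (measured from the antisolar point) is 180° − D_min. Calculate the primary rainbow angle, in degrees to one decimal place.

cos²i = (1.78757 − 1)/3 = 0.26252; i = arccos(0.51237) = 59.178°.
sin r = sin 59.178°/1.337 = 0.64231; r = 39.964°.
D_min = 2·59.178° − 4·39.964° + 180° = 138.500°.
Rainbow angle = 180° − D_min = 41.500°.

41.5°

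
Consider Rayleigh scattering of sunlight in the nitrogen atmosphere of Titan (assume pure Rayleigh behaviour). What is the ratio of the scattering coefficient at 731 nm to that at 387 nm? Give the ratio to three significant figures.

Rayleigh scattering ∝ λ⁻⁴, so the ratio of coefficients is the inverse fourth power of the wavelength ratio.
σ(731)/σ(387) = (387/731)⁴ = (0.5294)⁴ = 0.07856.

0.0786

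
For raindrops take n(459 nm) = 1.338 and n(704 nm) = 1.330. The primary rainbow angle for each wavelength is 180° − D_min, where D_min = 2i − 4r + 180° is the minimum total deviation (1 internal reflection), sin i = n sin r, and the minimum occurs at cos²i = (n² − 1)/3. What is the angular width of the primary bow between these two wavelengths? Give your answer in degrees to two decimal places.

1.16°

At 459 nm (n = 1.338): cos²i = 0.26341 → i = 59.120°, r = 39.899°, D_min = 138.643°, rainbow angle = 41.357°.
At 704 nm (n = 1.330): cos²i = 0.25630 → i = 59.585°, r = 40.422°, D_min = 137.484°, rainbow angle = 42.516°.
Angular width = |41.357° − 42.516°| = 1.160°.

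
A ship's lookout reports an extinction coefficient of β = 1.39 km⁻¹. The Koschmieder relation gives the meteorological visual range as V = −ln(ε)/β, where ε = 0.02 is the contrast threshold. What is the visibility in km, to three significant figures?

V = −ln(0.02) / 1.39 = 3.912 / 1.39 = 2.8144 km.

2.81 km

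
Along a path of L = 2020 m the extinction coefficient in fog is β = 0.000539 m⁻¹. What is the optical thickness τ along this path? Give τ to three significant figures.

τ = β·L = 0.000539 × 2020 = 1.0888.

1.09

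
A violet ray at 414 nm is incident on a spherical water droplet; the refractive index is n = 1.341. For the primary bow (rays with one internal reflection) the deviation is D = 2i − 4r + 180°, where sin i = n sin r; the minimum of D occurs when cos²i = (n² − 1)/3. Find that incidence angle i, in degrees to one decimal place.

cos²i = (1.341² − 1)/3 = (1.79828 − 1)/3 = 0.26609.
cos i = 0.51584, so i = 58.946°.

58.9°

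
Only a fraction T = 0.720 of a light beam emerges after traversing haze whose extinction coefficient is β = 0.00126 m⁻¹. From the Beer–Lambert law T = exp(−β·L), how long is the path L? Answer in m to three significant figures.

Beer–Lambert: T = exp(−βL) ⇒ L = −ln(T)/β = −ln(0.720)/0.00126 = 0.3285/0.00126 = 260.7 m.

261 m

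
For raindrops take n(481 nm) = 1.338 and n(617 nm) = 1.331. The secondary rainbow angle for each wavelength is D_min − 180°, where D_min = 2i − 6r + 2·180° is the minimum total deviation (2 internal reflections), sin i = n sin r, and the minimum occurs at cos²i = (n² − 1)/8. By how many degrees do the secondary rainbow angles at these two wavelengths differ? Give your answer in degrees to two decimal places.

At 481 nm (n = 1.338): cos²i = 0.09878 → i = 71.682°, r = 45.195°, D_min = 232.193°, rainbow angle = 52.193°.
At 617 nm (n = 1.331): cos²i = 0.09645 → i = 71.907°, r = 45.575°, D_min = 230.365°, rainbow angle = 50.365°.
Angular width = |52.193° − 50.365°| = 1.828°.

1.83°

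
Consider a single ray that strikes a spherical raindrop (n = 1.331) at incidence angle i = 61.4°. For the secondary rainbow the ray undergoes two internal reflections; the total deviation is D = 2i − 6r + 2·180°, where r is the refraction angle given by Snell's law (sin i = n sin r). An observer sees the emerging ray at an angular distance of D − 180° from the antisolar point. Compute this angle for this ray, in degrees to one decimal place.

55.2°

sin r = sin 61.4° / 1.331 = 0.8780/1.331 = 0.6596; r = 41.27°.
D = 2·61.4° − 6·41.27° + 2·180° = 122.80° − 247.64° + 360° = 235.16°.
Angle from antisolar point = D − 180° = 55.16°.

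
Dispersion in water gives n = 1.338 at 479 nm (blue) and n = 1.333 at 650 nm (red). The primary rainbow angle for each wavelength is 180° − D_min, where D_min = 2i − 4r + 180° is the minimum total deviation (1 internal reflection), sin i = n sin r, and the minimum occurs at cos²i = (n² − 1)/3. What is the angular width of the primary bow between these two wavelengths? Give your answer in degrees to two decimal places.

At 479 nm (n = 1.338): cos²i = 0.26341 → i = 59.120°, r = 39.899°, D_min = 138.643°, rainbow angle = 41.357°.
At 650 nm (n = 1.333): cos²i = 0.25896 → i = 59.410°, r = 40.225°, D_min = 137.922°, rainbow angle = 42.078°.
Angular width = |41.357° − 42.078°| = 0.722°.

0.72°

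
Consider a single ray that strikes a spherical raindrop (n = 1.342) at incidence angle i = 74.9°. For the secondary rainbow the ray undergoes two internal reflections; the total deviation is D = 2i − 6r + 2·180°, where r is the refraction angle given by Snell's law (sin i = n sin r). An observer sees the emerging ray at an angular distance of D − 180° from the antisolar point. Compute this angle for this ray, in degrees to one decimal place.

53.8°

sin r = sin 74.9° / 1.342 = 0.9655/1.342 = 0.7194; r = 46.01°.
D = 2·74.9° − 6·46.01° + 2·180° = 149.80° − 276.04° + 360° = 233.76°.
Angle from antisolar point = D − 180° = 53.76°.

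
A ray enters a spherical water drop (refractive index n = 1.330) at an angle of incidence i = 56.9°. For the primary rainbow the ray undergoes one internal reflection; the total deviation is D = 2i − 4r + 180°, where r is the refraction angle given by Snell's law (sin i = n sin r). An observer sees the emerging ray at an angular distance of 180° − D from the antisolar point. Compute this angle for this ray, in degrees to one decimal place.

sin r = sin 56.9° / 1.330 = 0.8377/1.330 = 0.6299; r = 39.04°.
D = 2·56.9° − 4·39.04° + 180° = 113.80° − 156.16° + 180° = 137.64°.
Angle from antisolar point = 180° − D = 42.36°.

42.4°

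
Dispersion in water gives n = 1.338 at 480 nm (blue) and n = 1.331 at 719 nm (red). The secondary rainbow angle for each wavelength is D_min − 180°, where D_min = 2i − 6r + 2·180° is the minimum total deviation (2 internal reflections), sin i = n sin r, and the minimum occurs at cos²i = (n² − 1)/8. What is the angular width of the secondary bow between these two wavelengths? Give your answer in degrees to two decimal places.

At 480 nm (n = 1.338): cos²i = 0.09878 → i = 71.682°, r = 45.195°, D_min = 232.193°, rainbow angle = 52.193°.
At 719 nm (n = 1.331): cos²i = 0.09645 → i = 71.907°, r = 45.575°, D_min = 230.365°, rainbow angle = 50.365°.
Angular width = |52.193° − 50.365°| = 1.828°.

1.83°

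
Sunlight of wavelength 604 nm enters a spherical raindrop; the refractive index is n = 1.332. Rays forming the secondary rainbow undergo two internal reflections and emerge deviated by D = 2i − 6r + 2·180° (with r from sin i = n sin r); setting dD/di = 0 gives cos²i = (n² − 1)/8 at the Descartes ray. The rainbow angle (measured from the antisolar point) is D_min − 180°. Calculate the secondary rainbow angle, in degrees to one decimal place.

50.6°

cos²i = (1.77422 − 1)/8 = 0.09678; i = arccos(0.31109) = 71.875°.
sin r = sin 71.875°/1.332 = 0.71350; r = 45.520°.
D_min = 2·71.875° − 6·45.520° + 360° = 230.628°.
Rainbow angle = D_min − 180° = 50.628°.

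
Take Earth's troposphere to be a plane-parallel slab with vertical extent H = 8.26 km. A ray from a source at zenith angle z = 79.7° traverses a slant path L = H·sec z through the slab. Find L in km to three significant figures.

46.2 km

sec z = 1/cos 79.7° = 5.5928.
L = 8.26 × 5.5928 = 46.196 km.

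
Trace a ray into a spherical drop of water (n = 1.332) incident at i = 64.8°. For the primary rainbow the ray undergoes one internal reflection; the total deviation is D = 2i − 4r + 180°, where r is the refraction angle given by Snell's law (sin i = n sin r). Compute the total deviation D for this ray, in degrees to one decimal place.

sin r = sin 64.8° / 1.332 = 0.9048/1.332 = 0.6793; r = 42.79°.
D = 2·64.8° − 4·42.79° + 180° = 129.60° − 171.16° + 180° = 138.44°.

138.4°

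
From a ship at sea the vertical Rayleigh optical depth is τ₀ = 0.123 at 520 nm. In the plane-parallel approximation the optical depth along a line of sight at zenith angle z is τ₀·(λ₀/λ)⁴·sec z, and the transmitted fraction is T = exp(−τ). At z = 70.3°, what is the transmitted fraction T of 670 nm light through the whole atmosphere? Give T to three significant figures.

sec 70.3° = 2.9665.
τ = 0.123 × (520/670)⁴ × 2.9665 = 0.123 × 0.3628 × 2.9665 = 0.1324.
T = exp(−0.1324) = 0.8760.

0.876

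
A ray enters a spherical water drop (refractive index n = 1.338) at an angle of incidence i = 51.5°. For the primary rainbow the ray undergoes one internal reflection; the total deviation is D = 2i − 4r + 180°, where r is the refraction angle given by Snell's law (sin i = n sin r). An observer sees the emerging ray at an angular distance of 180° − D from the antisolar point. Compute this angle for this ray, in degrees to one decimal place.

40.2°

sin r = sin 51.5° / 1.338 = 0.7826/1.338 = 0.5849; r = 35.80°.
D = 2·51.5° − 4·35.80° + 180° = 103.00° − 143.19° + 180° = 139.81°.
Angle from antisolar point = 180° − D = 40.19°.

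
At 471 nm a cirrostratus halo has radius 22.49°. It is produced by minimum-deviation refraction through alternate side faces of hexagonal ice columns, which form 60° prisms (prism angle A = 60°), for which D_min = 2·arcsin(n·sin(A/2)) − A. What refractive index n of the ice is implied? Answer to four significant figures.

Rearranging: n = sin((D_min + A)/2) / sin(A/2).
(D_min + A)/2 = (22.49° + 60°)/2 = 41.245°.
n = sin 41.245° / sin 30° = 0.6593 / 0.5000 = 1.3186.

1.319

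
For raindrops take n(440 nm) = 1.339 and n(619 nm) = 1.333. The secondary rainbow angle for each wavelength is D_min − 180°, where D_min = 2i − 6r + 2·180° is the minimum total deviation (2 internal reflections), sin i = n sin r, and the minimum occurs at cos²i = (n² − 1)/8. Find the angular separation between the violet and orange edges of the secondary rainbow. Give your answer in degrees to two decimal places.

At 440 nm (n = 1.339): cos²i = 0.09912 → i = 71.650°, r = 45.141°, D_min = 232.451°, rainbow angle = 52.451°.
At 619 nm (n = 1.333): cos²i = 0.09711 → i = 71.843°, r = 45.466°, D_min = 230.891°, rainbow angle = 50.891°.
Angular width = |52.451° − 50.891°| = 1.560°.

1.56°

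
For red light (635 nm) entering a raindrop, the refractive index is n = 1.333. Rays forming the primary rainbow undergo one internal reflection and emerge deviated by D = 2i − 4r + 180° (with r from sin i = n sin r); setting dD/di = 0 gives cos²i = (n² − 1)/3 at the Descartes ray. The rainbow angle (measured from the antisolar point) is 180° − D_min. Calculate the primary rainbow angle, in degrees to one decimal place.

42.1°

cos²i = (1.77689 − 1)/3 = 0.25896; i = arccos(0.50888) = 59.410°.
sin r = sin 59.410°/1.333 = 0.64579; r = 40.225°.
D_min = 2·59.410° − 4·40.225° + 180° = 137.922°.
Rainbow angle = 180° − D_min = 42.078°.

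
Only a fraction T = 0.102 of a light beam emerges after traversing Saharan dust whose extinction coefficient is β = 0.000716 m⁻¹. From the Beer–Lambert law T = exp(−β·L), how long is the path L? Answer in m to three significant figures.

3190 m

Beer–Lambert: T = exp(−βL) ⇒ L = −ln(T)/β = −ln(0.102)/0.000716 = 2.2828/0.000716 = 3188 m.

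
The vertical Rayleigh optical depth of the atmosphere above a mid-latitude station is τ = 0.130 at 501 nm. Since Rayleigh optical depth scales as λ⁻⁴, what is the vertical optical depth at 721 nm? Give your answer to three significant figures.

0.0303

τ(721 nm) = τ(501 nm) × (501/721)⁴ = 0.130 × (0.6949)⁴ = 0.130 × 0.2331 = 0.0303.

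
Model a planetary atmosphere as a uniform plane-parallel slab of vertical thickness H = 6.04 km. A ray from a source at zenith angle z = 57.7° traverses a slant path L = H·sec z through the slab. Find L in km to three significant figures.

11.3 km

sec z = 1/cos 57.7° = 1.8714.
L = 6.04 × 1.8714 = 11.303 km.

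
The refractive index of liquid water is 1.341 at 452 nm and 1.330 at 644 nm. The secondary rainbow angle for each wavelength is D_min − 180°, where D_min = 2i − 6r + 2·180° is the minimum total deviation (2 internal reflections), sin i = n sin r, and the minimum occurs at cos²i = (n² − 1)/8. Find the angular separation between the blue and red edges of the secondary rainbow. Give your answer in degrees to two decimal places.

2.86°

At 452 nm (n = 1.341): cos²i = 0.09979 → i = 71.586°, r = 45.034°, D_min = 232.966°, rainbow angle = 52.966°.
At 644 nm (n = 1.330): cos²i = 0.09611 → i = 71.940°, r = 45.630°, D_min = 230.101°, rainbow angle = 50.101°.
Angular width = |52.966° − 50.101°| = 2.865°.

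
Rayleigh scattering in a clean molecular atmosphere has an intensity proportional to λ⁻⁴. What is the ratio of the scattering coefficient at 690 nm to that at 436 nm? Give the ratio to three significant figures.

0.159

Rayleigh scattering ∝ λ⁻⁴, so the ratio of coefficients is the inverse fourth power of the wavelength ratio.
σ(690)/σ(436) = (436/690)⁴ = (0.6319)⁴ = 0.1594.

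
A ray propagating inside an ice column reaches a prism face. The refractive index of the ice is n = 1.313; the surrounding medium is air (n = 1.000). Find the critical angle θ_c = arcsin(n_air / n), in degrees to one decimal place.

49.6°

sin θ_c = n_air / n = 1.000 / 1.313 = 0.7616.
θ_c = arcsin(0.7616) = 49.61°.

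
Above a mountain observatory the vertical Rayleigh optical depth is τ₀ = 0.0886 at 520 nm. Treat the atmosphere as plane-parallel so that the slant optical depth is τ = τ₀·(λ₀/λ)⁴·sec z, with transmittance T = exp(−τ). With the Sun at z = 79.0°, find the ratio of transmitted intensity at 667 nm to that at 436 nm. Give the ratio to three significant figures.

Airmass: sec 79.0° = 5.2408.
τ(667 nm) = 0.0886 × (520/667)⁴ × 5.2408 = 0.0886 × 0.3694 × 5.2408 = 0.1715.
τ(436 nm) = 0.0886 × (520/436)⁴ × 5.2408 = 0.0886 × 2.0233 × 5.2408 = 0.9395.
T(667)/T(436) = exp(τ_B − τ_A) = exp(0.7680) = 2.1554.

2.16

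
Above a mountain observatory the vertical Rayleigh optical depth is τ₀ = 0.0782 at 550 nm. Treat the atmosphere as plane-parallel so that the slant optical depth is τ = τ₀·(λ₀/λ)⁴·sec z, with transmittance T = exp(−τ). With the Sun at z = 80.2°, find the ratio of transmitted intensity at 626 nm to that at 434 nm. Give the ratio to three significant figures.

2.49

Airmass: sec 80.2° = 5.8751.
τ(626 nm) = 0.0782 × (550/626)⁴ × 5.8751 = 0.0782 × 0.5959 × 5.8751 = 0.2738.
τ(434 nm) = 0.0782 × (550/434)⁴ × 5.8751 = 0.0782 × 2.5792 × 5.8751 = 1.1850.
T(626)/T(434) = exp(τ_B − τ_A) = exp(0.9112) = 2.4874.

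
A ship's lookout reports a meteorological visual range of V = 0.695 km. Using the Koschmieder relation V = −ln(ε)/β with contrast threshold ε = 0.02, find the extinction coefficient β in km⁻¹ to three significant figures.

β = −ln(0.02) / V = 3.912 / 0.695 = 5.6288 km⁻¹.

5.63 km⁻¹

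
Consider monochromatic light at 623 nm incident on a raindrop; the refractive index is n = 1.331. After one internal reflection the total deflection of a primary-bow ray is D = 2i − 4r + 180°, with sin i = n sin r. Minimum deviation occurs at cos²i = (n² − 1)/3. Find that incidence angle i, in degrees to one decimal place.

cos²i = (1.331² − 1)/3 = (1.77156 − 1)/3 = 0.25719.
cos i = 0.50714, so i = 59.527°.

59.5°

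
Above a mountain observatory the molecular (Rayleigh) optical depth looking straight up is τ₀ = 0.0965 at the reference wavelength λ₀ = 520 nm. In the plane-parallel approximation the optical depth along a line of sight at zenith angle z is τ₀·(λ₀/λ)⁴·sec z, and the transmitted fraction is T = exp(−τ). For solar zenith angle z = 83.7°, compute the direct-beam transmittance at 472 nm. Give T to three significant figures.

sec 83.7° = 9.1129.
τ = 0.0965 × (520/472)⁴ × 9.1129 = 0.0965 × 1.4731 × 9.1129 = 1.2955.
T = exp(−1.2955) = 0.2738.

0.274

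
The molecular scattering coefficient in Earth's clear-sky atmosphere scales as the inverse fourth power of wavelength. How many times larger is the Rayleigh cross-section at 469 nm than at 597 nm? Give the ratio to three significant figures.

2.63

Rayleigh scattering ∝ λ⁻⁴, so the ratio of coefficients is the inverse fourth power of the wavelength ratio.
σ(469)/σ(597) = (597/469)⁴ = (1.2729)⁴ = 2.625.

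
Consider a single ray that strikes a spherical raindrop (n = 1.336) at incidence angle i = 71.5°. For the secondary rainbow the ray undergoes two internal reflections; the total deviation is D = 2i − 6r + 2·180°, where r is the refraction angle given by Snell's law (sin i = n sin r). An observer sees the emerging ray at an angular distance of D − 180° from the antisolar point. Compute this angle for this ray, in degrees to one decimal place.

sin r = sin 71.5° / 1.336 = 0.9483/1.336 = 0.7098; r = 45.22°.
D = 2·71.5° − 6·45.22° + 2·180° = 143.00° − 271.32° + 360° = 231.68°.
Angle from antisolar point = D − 180° = 51.68°.

51.7°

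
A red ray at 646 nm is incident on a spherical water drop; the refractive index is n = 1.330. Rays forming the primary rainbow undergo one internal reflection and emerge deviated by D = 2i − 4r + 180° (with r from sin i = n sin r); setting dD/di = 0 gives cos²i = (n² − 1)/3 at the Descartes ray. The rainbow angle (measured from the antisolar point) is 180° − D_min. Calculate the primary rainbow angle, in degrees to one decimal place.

cos²i = (1.76890 − 1)/3 = 0.25630; i = arccos(0.50626) = 59.585°.
sin r = sin 59.585°/1.330 = 0.64841; r = 40.422°.
D_min = 2·59.585° − 4·40.422° + 180° = 137.484°.
Rainbow angle = 180° − D_min = 42.516°.

42.5°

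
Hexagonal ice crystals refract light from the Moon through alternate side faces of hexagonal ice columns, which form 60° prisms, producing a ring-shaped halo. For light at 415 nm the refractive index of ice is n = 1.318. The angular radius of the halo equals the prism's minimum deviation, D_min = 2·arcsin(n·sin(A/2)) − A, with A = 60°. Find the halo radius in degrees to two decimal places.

22.45°

n·sin(A/2) = 1.318 × sin 30° = 1.318 × 0.5000 = 0.6590.
D_min = 2·arcsin(0.6590) − 60° = 2 × 41.224° − 60° = 22.447°.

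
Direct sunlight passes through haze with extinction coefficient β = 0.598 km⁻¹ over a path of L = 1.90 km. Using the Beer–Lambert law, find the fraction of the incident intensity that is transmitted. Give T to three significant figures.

0.321

τ = β·L = 0.598 × 1.90 = 1.1362.
T = exp(−1.1362) = 0.3210.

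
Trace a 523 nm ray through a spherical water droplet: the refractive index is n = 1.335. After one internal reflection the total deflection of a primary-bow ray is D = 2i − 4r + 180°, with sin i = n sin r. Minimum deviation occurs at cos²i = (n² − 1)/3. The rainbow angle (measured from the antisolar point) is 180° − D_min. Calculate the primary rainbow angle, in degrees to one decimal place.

cos²i = (1.78222 − 1)/3 = 0.26074; i = arccos(0.51063) = 59.294°.
sin r = sin 59.294°/1.335 = 0.64405; r = 40.094°.
D_min = 2·59.294° − 4·40.094° + 180° = 138.212°.
Rainbow angle = 180° − D_min = 41.788°.

41.8°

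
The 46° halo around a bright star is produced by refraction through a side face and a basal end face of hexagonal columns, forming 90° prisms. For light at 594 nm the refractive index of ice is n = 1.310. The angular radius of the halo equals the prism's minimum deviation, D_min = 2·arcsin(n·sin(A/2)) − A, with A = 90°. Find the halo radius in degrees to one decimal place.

45.7°

n·sin(A/2) = 1.310 × sin 45° = 1.310 × 0.7071 = 0.9263.
D_min = 2·arcsin(0.9263) − 90° = 2 × 67.867° − 90° = 45.733°.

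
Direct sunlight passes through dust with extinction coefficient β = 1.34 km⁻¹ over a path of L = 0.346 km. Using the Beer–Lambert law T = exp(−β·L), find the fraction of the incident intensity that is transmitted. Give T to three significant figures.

0.629

τ = β·L = 1.34 × 0.346 = 0.4636.
T = exp(−0.4636) = 0.6290.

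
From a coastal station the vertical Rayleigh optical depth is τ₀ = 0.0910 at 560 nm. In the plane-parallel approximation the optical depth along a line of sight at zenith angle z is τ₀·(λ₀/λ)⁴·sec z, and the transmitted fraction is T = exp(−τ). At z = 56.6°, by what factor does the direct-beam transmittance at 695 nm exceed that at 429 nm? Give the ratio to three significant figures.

Airmass: sec 56.6° = 1.8166.
τ(695 nm) = 0.0910 × (560/695)⁴ × 1.8166 = 0.0910 × 0.4215 × 1.8166 = 0.0697.
τ(429 nm) = 0.0910 × (560/429)⁴ × 1.8166 = 0.0910 × 2.9035 × 1.8166 = 0.4800.
T(695)/T(429) = exp(τ_B − τ_A) = exp(0.4103) = 1.5073.

1.51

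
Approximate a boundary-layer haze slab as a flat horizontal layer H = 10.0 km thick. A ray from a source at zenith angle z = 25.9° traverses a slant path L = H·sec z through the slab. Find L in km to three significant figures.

sec z = 1/cos 25.9° = 1.1117.
L = 10.0 × 1.1117 = 11.117 km.

11.1 km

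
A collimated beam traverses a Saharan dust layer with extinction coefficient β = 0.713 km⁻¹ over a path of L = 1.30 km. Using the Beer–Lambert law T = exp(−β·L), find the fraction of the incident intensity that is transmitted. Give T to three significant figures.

τ = β·L = 0.713 × 1.30 = 0.9269.
T = exp(−0.9269) = 0.3958.

0.396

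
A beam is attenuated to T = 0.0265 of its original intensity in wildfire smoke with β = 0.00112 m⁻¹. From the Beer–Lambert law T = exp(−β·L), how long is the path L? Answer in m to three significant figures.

3240 m

Beer–Lambert: T = exp(−βL) ⇒ L = −ln(T)/β = −ln(0.0265)/0.00112 = 3.6306/0.00112 = 3242 m.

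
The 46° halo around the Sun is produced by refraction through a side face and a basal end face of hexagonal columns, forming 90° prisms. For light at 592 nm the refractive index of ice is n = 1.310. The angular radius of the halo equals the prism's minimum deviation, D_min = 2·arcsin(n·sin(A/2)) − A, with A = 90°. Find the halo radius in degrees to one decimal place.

45.7°

n·sin(A/2) = 1.310 × sin 45° = 1.310 × 0.7071 = 0.9263.
D_min = 2·arcsin(0.9263) − 90° = 2 × 67.867° − 90° = 45.733°.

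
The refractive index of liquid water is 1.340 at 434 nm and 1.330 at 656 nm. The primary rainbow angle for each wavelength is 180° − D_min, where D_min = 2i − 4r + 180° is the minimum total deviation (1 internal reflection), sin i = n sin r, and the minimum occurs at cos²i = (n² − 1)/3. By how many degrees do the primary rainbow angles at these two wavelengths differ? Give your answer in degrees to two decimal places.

At 434 nm (n = 1.340): cos²i = 0.26520 → i = 59.004°, r = 39.770°, D_min = 138.929°, rainbow angle = 41.071°.
At 656 nm (n = 1.330): cos²i = 0.25630 → i = 59.585°, r = 40.422°, D_min = 137.484°, rainbow angle = 42.516°.
Angular width = |41.071° − 42.516°| = 1.445°.

1.45°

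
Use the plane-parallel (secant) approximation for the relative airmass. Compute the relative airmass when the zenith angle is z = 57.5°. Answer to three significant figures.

X = sec z = 1/cos 57.5° = 1/0.5373 = 1.8612.

1.86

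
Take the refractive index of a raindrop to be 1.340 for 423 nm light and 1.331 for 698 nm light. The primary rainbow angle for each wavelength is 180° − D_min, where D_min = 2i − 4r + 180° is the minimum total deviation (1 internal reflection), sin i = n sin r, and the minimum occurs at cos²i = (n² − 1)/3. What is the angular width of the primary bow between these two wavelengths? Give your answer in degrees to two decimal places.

At 423 nm (n = 1.340): cos²i = 0.26520 → i = 59.004°, r = 39.770°, D_min = 138.929°, rainbow angle = 41.071°.
At 698 nm (n = 1.331): cos²i = 0.25719 → i = 59.527°, r = 40.356°, D_min = 137.630°, rainbow angle = 42.370°.
Angular width = |41.071° − 42.370°| = 1.299°.

1.30°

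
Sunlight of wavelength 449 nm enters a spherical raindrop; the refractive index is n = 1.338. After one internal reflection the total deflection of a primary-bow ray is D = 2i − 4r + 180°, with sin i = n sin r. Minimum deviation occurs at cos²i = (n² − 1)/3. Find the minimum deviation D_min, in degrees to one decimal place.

138.6°

cos²i = (1.79024 − 1)/3 = 0.26341; i = arccos(0.51324) = 59.120°.
sin r = sin 59.120°/1.338 = 0.64144; r = 39.899°.
D_min = 2·59.120° − 4·39.899° + 180° = 138.643°.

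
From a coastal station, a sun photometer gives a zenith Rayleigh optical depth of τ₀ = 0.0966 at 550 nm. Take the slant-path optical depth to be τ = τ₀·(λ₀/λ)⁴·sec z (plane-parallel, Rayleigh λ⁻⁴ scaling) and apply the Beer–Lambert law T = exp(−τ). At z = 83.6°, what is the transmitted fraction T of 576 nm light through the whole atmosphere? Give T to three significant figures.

sec 83.6° = 8.9711.
τ = 0.0966 × (550/576)⁴ × 8.9711 = 0.0966 × 0.8313 × 8.9711 = 0.7204.
T = exp(−0.7204) = 0.4865.

0.487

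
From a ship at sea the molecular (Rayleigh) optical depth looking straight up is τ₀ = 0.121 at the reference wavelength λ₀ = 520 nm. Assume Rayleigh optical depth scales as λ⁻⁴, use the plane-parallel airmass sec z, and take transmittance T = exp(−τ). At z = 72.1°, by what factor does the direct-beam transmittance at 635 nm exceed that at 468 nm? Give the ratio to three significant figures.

Airmass: sec 72.1° = 3.2535.
τ(635 nm) = 0.121 × (520/635)⁴ × 3.2535 = 0.121 × 0.4497 × 3.2535 = 0.1770.
τ(468 nm) = 0.121 × (520/468)⁴ × 3.2535 = 0.121 × 1.5242 × 3.2535 = 0.6000.
T(635)/T(468) = exp(τ_B − τ_A) = exp(0.4230) = 1.5265.

1.53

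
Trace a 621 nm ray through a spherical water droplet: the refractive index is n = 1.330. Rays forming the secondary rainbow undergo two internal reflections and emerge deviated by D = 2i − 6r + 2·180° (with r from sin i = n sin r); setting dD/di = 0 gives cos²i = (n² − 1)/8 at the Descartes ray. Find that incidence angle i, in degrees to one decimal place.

71.9°

cos²i = (1.330² − 1)/8 = (1.76890 − 1)/8 = 0.09611.
cos i = 0.31002, so i = 71.940°.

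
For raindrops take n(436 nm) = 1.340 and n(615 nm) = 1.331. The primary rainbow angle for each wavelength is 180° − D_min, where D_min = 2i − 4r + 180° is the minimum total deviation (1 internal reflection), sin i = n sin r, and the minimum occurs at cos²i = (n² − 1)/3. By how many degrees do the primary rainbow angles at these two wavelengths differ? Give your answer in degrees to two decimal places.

1.30°

At 436 nm (n = 1.340): cos²i = 0.26520 → i = 59.004°, r = 39.770°, D_min = 138.929°, rainbow angle = 41.071°.
At 615 nm (n = 1.331): cos²i = 0.25719 → i = 59.527°, r = 40.356°, D_min = 137.630°, rainbow angle = 42.370°.
Angular width = |41.071° − 42.370°| = 1.299°.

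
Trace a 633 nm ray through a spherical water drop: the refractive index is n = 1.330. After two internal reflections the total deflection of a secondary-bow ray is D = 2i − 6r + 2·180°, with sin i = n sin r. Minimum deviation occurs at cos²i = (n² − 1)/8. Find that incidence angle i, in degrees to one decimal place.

71.9°

cos²i = (1.330² − 1)/8 = (1.76890 − 1)/8 = 0.09611.
cos i = 0.31002, so i = 71.940°.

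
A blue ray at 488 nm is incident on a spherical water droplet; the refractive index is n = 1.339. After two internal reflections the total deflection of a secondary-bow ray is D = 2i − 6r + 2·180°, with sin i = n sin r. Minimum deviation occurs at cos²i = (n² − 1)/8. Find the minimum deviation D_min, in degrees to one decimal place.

cos²i = (1.79292 − 1)/8 = 0.09912; i = arccos(0.31483) = 71.650°.
sin r = sin 71.650°/1.339 = 0.70885; r = 45.141°.
D_min = 2·71.650° − 6·45.141° + 360° = 232.451°.

232.5°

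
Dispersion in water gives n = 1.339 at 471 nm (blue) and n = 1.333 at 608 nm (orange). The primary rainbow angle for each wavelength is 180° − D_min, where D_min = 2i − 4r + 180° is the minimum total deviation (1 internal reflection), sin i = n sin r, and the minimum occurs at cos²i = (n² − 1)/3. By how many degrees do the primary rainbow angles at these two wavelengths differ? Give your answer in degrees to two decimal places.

0.86°

At 471 nm (n = 1.339): cos²i = 0.26431 → i = 59.062°, r = 39.834°, D_min = 138.786°, rainbow angle = 41.214°.
At 608 nm (n = 1.333): cos²i = 0.25896 → i = 59.410°, r = 40.225°, D_min = 137.922°, rainbow angle = 42.078°.
Angular width = |41.214° − 42.078°| = 0.865°.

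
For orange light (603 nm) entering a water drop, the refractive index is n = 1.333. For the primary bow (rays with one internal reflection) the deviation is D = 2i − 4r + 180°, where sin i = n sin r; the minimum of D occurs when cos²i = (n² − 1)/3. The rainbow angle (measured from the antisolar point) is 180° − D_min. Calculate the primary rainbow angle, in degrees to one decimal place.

cos²i = (1.77689 − 1)/3 = 0.25896; i = arccos(0.50888) = 59.410°.
sin r = sin 59.410°/1.333 = 0.64579; r = 40.225°.
D_min = 2·59.410° − 4·40.225° + 180° = 137.922°.
Rainbow angle = 180° − D_min = 42.078°.

42.1°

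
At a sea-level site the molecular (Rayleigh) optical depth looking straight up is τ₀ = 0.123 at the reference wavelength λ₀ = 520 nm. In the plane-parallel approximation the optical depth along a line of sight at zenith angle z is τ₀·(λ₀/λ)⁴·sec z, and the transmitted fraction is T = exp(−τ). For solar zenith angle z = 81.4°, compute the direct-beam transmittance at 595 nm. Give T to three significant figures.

sec 81.4° = 6.6874.
τ = 0.123 × (520/595)⁴ × 6.6874 = 0.123 × 0.5834 × 6.6874 = 0.4799.
T = exp(−0.4799) = 0.6189.

0.619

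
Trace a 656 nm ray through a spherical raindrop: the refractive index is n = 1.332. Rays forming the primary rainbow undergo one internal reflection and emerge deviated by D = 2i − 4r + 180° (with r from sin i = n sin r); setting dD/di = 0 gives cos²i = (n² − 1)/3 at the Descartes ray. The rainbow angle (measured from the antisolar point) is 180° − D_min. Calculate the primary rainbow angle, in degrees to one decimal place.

cos²i = (1.77422 − 1)/3 = 0.25807; i = arccos(0.50801) = 59.469°.
sin r = sin 59.469°/1.332 = 0.64666; r = 40.290°.
D_min = 2·59.469° − 4·40.290° + 180° = 137.776°.
Rainbow angle = 180° − D_min = 42.224°.

42.2°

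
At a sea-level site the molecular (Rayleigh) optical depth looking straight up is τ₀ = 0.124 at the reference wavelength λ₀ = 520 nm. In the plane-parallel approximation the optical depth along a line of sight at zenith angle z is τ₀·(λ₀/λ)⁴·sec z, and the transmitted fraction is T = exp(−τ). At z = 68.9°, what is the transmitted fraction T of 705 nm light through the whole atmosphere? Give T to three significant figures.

sec 68.9° = 2.7778.
τ = 0.124 × (520/705)⁴ × 2.7778 = 0.124 × 0.2960 × 2.7778 = 0.1019.
T = exp(−0.1019) = 0.9031.

0.903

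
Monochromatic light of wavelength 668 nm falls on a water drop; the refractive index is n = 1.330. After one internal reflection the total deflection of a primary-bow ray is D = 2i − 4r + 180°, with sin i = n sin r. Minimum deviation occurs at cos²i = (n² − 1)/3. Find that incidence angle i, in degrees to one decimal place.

cos²i = (1.330² − 1)/3 = (1.76890 − 1)/3 = 0.25630.
cos i = 0.50626, so i = 59.585°.

59.6°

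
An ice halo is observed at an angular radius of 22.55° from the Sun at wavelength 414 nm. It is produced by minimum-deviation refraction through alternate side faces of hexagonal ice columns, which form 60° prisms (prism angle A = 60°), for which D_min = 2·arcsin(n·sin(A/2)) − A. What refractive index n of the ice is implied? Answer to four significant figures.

Rearranging: n = sin((D_min + A)/2) / sin(A/2).
(D_min + A)/2 = (22.55° + 60°)/2 = 41.275°.
n = sin 41.275° / sin 30° = 0.6597 / 0.5000 = 1.3193.

1.319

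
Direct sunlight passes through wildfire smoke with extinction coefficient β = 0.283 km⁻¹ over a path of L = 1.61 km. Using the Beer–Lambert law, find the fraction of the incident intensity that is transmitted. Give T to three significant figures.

0.634

τ = β·L = 0.283 × 1.61 = 0.4556.
T = exp(−0.4556) = 0.6340.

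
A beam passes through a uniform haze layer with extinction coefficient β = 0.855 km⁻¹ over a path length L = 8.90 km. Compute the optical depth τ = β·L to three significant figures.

τ = β·L = 0.855 × 8.90 = 7.6095.

7.61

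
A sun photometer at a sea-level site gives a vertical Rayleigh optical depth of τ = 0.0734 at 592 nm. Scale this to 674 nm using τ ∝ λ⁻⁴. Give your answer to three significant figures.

0.0437

τ(674 nm) = τ(592 nm) × (592/674)⁴ = 0.0734 × (0.8783)⁴ = 0.0734 × 0.5952 = 0.0437.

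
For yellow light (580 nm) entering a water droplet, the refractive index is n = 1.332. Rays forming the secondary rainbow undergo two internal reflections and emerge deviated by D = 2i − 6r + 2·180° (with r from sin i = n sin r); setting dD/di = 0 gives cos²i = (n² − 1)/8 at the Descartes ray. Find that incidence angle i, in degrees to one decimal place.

cos²i = (1.332² − 1)/8 = (1.77422 − 1)/8 = 0.09678.
cos i = 0.31109, so i = 71.875°.

71.9°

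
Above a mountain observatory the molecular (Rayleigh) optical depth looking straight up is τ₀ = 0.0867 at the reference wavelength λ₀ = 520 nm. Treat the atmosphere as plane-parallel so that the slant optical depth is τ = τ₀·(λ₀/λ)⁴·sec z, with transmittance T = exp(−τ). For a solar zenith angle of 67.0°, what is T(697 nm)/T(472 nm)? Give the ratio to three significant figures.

Airmass: sec 67.0° = 2.5593.
τ(697 nm) = 0.0867 × (520/697)⁴ × 2.5593 = 0.0867 × 0.3098 × 2.5593 = 0.0687.
τ(472 nm) = 0.0867 × (520/472)⁴ × 2.5593 = 0.0867 × 1.4731 × 2.5593 = 0.3269.
T(697)/T(472) = exp(τ_B − τ_A) = exp(0.2581) = 1.2945.

1.29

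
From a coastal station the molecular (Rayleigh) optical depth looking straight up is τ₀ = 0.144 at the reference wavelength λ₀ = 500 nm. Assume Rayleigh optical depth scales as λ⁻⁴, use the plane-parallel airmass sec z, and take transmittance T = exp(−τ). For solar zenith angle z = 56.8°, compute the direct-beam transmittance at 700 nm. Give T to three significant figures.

0.934

sec 56.8° = 1.8263.
τ = 0.144 × (500/700)⁴ × 1.8263 = 0.144 × 0.2603 × 1.8263 = 0.0685.
T = exp(−0.0685) = 0.9338.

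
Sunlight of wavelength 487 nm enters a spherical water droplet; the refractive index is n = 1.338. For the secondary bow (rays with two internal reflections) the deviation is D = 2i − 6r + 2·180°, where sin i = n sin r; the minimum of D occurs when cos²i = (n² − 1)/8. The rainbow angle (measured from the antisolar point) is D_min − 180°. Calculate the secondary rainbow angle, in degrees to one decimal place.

cos²i = (1.79024 − 1)/8 = 0.09878; i = arccos(0.31429) = 71.682°.
sin r = sin 71.682°/1.338 = 0.70951; r = 45.195°.
D_min = 2·71.682° − 6·45.195° + 360° = 232.193°.
Rainbow angle = D_min − 180° = 52.193°.

52.2°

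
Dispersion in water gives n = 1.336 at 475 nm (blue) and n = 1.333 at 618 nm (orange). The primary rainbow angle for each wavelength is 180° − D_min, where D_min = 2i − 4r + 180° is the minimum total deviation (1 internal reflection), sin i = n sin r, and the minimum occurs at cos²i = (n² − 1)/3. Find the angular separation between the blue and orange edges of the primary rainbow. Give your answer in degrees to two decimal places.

At 475 nm (n = 1.336): cos²i = 0.26163 → i = 59.236°, r = 40.029°, D_min = 138.356°, rainbow angle = 41.644°.
At 618 nm (n = 1.333): cos²i = 0.25896 → i = 59.410°, r = 40.225°, D_min = 137.922°, rainbow angle = 42.078°.
Angular width = |41.644° − 42.078°| = 0.434°.

0.43°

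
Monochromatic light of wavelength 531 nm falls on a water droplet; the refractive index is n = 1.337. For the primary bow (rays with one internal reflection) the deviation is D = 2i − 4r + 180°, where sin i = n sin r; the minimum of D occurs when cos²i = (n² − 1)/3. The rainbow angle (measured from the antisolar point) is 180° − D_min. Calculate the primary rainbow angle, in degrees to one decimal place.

41.5°

cos²i = (1.78757 − 1)/3 = 0.26252; i = arccos(0.51237) = 59.178°.
sin r = sin 59.178°/1.337 = 0.64231; r = 39.964°.
D_min = 2·59.178° − 4·39.964° + 180° = 138.500°.
Rainbow angle = 180° − D_min = 41.500°.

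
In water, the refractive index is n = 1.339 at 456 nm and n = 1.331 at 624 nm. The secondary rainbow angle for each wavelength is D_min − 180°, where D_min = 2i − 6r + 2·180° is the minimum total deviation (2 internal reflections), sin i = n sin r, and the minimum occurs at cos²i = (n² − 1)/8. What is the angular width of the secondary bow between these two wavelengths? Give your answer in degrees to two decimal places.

2.09°

At 456 nm (n = 1.339): cos²i = 0.09912 → i = 71.650°, r = 45.141°, D_min = 232.451°, rainbow angle = 52.451°.
At 624 nm (n = 1.331): cos²i = 0.09645 → i = 71.907°, r = 45.575°, D_min = 230.365°, rainbow angle = 50.365°.
Angular width = |52.451° − 50.365°| = 2.086°.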